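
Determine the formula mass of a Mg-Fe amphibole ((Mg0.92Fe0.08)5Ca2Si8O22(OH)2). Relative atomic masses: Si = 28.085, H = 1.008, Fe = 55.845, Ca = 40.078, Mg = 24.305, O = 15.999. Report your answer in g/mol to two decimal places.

824.97 g/mol

Mg: 4.60 × 24.305 = 111.8030
Fe: 0.40 × 55.845 = 22.3380
Ca: 2 × 40.078 = 80.1560
Si: 8 × 28.085 = 224.6800
O: 24 × 15.999 = 383.9760
H: 2 × 1.008 = 2.0160
Summing the contributions gives the formula mass.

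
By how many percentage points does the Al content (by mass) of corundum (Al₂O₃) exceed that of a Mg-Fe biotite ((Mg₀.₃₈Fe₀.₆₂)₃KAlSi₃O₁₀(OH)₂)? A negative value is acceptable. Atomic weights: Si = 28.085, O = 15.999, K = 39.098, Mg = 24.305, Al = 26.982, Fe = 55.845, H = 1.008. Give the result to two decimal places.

First mineral: 53.964 g Al in 101.961 g formula = 52.93 wt% Al.
Second mineral: 26.982 g Al in 475.918 g formula = 5.67 wt% Al.
52.93% − 5.67% gives a difference of 47.26 percentage points.

47.26 percentage points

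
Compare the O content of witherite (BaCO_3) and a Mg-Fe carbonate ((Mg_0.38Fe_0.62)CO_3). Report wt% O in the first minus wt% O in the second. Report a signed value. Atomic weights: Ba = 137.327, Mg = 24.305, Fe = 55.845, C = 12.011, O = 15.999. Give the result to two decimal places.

O in BaCO_3: molar mass 197.335 g/mol; 3×15.999 = 47.997 g → 24.32 wt%.
O in (Mg_0.38Fe_0.62)CO_3: molar mass 103.868 g/mol; 3×15.999 = 47.997 g → 46.21 wt%.
Difference = 24.32 − 46.21 = -21.89 percentage points.

-21.89 percentage points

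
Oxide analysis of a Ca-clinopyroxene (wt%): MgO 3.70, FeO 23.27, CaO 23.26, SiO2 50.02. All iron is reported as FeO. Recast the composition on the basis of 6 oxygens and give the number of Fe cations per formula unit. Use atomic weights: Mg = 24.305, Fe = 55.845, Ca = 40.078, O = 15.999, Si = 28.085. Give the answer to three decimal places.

0.779 Fe apfu

3.70 wt% MgO ÷ 40.304 g/mol = 0.09180 mol, giving 0.09180 Mg and 0.09180 O.
23.27 wt% FeO ÷ 71.844 g/mol = 0.32390 mol, giving 0.32390 Fe and 0.32390 O.
23.26 wt% CaO ÷ 56.077 g/mol = 0.41479 mol, giving 0.41479 Ca and 0.41479 O.
50.02 wt% SiO2 ÷ 60.083 g/mol = 0.83252 mol, giving 0.83252 Si and 1.66504 O.
Oxygen sums to 2.49553; scaling by 6/2.49553 = 2.40430 puts the formula on 6 O.
Fe: 0.32390 × 2.40430 = 0.779 atoms per formula unit.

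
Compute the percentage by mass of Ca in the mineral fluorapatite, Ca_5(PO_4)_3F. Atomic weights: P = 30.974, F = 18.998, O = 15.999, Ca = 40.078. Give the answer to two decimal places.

39.74 mass %

M(Ca_5(PO_4)_3F) = 504.298 g/mol.
Ca contributes 5 × 40.078 = 200.390 g per mole.
200.390/504.298 = 0.3974 → 39.74%.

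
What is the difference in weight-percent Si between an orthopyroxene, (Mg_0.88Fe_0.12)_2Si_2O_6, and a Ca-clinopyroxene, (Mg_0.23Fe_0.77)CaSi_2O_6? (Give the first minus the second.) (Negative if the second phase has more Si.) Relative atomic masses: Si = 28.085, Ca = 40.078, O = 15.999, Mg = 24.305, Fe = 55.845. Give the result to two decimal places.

3.64 percentage points

M((Mg_0.88Fe_0.12)_2Si_2O_6) = 208.344 g/mol, so wt% Si = 56.170/208.344 × 100 = 26.96%.
M((Mg_0.23Fe_0.77)CaSi_2O_6) = 240.833 g/mol, so wt% Si = 56.170/240.833 × 100 = 23.32%.
26.96 − 23.32 = 3.64 pp.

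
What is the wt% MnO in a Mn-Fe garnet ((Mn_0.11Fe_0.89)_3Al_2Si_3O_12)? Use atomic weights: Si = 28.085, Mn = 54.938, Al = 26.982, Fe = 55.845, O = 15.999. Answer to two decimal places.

M((Mn_0.11Fe_0.89)_3Al_2Si_3O_12) = 497.443 g/mol; M(MnO) = 70.937 g/mol.
Moles MnO per formula unit = 0.33 Mn ÷ 1 = 0.3300.
MnO fraction = (0.3300 × 70.937) / 497.443 = 23.409/497.443 = 0.0471.

4.71 wt%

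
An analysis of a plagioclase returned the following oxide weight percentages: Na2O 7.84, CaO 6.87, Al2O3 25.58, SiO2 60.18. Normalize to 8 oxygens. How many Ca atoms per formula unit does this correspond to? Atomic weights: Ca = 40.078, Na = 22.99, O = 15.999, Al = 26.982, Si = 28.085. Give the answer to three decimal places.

Na2O: 7.84/61.979 = 0.12649 mol → 0.25298 mol Na, 0.12649 mol O.
CaO: 6.87/56.077 = 0.12251 mol → 0.12251 mol Ca, 0.12251 mol O.
Al2O3: 25.58/101.961 = 0.25088 mol → 0.50176 mol Al, 0.75264 mol O.
SiO2: 60.18/60.083 = 1.00161 mol → 1.00161 mol Si, 2.00322 mol O.
Total oxygen = 3.00486 mol. Normalization factor = 8/3.00486 = 2.66235.
Ca per 8 O = 0.12251 × 2.66235 = 0.326.

0.326 Ca apfu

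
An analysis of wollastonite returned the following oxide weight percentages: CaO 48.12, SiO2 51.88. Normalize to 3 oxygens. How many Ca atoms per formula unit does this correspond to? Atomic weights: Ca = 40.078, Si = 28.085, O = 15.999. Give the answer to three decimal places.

0.996 Ca apfu

CaO: 48.12/56.077 = 0.85811 mol → 0.85811 mol Ca, 0.85811 mol O.
SiO2: 51.88/60.083 = 0.86347 mol → 0.86347 mol Si, 1.72694 mol O.
Total oxygen = 2.58505 mol. Normalization factor = 3/2.58505 = 1.16052.
Ca per 3 O = 0.85811 × 1.16052 = 0.996.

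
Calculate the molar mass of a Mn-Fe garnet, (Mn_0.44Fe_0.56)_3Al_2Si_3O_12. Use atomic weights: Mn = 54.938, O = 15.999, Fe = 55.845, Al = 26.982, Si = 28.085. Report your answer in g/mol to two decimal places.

496.54 g/mol

M = 1.32×54.938 + 1.68×55.845 + 2×26.982 + 3×28.085 + 12×15.999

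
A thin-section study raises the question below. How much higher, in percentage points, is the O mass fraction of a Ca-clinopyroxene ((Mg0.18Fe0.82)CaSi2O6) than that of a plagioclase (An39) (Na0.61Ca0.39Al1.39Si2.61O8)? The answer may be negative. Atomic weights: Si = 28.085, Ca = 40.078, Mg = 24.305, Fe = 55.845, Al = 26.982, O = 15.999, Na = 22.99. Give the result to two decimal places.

First mineral: 95.994 g O in 242.410 g formula = 39.60 wt% O.
Second mineral: 127.992 g O in 268.453 g formula = 47.68 wt% O.
39.60% − 47.68% gives a difference of -8.08 percentage points.

-8.08 percentage points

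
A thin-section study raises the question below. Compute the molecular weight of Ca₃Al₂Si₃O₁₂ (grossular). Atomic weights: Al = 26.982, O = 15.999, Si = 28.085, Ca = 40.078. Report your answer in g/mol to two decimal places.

450.44 g/mol

M = 3×40.078 + 2×26.982 + 3×28.085 + 12×15.999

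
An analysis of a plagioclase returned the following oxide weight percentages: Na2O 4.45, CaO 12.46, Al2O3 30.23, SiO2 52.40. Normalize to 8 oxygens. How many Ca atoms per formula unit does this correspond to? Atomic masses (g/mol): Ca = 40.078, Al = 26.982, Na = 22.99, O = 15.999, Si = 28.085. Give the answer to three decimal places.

Na2O: 4.45/61.979 = 0.07180 mol → 0.14360 mol Na, 0.07180 mol O.
CaO: 12.46/56.077 = 0.22219 mol → 0.22219 mol Ca, 0.22219 mol O.
Al2O3: 30.23/101.961 = 0.29649 mol → 0.59298 mol Al, 0.88947 mol O.
SiO2: 52.40/60.083 = 0.87213 mol → 0.87213 mol Si, 1.74426 mol O.
Total oxygen = 2.92772 mol. Normalization factor = 8/2.92772 = 2.73250.
Ca per 8 O = 0.22219 × 2.73250 = 0.607.

0.607 Ca apfu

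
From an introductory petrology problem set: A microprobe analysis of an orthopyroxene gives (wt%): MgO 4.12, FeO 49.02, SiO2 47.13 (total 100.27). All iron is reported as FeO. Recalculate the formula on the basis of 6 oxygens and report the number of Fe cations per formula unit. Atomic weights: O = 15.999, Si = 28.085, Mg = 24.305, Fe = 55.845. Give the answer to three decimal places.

1.740 Fe apfu

MgO (M=40.304): mol = 0.10222; Mg = 0.10222, O = 0.10222.
FeO (M=71.844): mol = 0.68231; Fe = 0.68231, O = 0.68231.
SiO2 (M=60.083): mol = 0.78441; Si = 0.78441, O = 1.56882.
ΣO = 2.35335; factor = 6/ΣO = 2.54956.
Fe apfu = 0.68231 × 2.54956 = 1.740.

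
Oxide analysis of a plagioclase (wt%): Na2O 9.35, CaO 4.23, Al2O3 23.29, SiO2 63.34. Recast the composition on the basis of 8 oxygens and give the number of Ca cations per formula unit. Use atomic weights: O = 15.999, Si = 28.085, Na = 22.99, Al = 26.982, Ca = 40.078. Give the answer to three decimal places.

0.200 Ca apfu

Na2O: 9.35/61.979 = 0.15086 mol → 0.30172 mol Na, 0.15086 mol O.
CaO: 4.23/56.077 = 0.07543 mol → 0.07543 mol Ca, 0.07543 mol O.
Al2O3: 23.29/101.961 = 0.22842 mol → 0.45684 mol Al, 0.68526 mol O.
SiO2: 63.34/60.083 = 1.05421 mol → 1.05421 mol Si, 2.10842 mol O.
Total oxygen = 3.01997 mol. Normalization factor = 8/3.01997 = 2.64903.
Ca per 8 O = 0.07543 × 2.64903 = 0.200.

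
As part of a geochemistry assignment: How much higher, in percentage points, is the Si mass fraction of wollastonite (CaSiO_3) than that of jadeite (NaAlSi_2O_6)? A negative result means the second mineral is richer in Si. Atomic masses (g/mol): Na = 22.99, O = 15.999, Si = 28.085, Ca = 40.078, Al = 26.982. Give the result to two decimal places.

Si in CaSiO_3: molar mass 116.160 g/mol; 1×28.085 = 28.085 g → 24.18 wt%.
Si in NaAlSi_2O_6: molar mass 202.136 g/mol; 2×28.085 = 56.170 g → 27.79 wt%.
Difference = 24.18 − 27.79 = -3.61 percentage points.

-3.61 percentage points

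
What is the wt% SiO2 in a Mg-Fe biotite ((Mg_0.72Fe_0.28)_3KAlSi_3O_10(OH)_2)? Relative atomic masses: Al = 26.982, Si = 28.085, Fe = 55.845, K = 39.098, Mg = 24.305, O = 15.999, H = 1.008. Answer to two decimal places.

40.62 wt%

Formula mass = 443.748 g/mol.
3 Si → 3.0000 mol SiO2 per formula unit; M(SiO2) = 60.083, so SiO2 mass = 180.249 g.
180.249/443.748 × 100 = 40.62 wt%.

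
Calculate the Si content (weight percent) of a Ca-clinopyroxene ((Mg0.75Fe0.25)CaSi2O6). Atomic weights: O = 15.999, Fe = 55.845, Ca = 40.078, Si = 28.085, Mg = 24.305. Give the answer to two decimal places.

25.03 weight percent

M((Mg0.75Fe0.25)CaSi2O6) = 224.432 g/mol.
Si contributes 2 × 28.085 = 56.170 g per mole.
56.170/224.432 = 0.2503 → 25.03%.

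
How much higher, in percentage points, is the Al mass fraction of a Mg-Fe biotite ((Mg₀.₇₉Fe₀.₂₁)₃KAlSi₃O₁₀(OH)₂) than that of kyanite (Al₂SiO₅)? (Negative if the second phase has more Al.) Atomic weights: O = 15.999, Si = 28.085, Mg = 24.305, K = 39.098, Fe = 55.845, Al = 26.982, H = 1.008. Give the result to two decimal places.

Al in (Mg₀.₇₉Fe₀.₂₁)₃KAlSi₃O₁₀(OH)₂: molar mass 437.124 g/mol; 1×26.982 = 26.982 g → 6.17 wt%.
Al in Al₂SiO₅: molar mass 162.044 g/mol; 2×26.982 = 53.964 g → 33.30 wt%.
Difference = 6.17 − 33.30 = -27.13 percentage points.

-27.13 percentage points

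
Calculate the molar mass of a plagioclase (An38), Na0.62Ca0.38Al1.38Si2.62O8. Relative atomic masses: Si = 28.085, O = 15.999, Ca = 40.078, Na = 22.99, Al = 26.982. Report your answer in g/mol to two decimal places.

Na: 0.62 × 22.99 = 14.2538
Ca: 0.38 × 40.078 = 15.2296
Al: 1.38 × 26.982 = 37.2352
Si: 2.62 × 28.085 = 73.5827
O: 8 × 15.999 = 127.9920
Summing the contributions gives the formula mass.

268.29 g/mol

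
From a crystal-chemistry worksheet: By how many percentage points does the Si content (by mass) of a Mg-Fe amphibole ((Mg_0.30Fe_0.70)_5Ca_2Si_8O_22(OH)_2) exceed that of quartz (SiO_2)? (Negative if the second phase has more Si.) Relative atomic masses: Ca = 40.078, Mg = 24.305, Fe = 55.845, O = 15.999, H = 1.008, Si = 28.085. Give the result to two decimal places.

Si in (Mg_0.30Fe_0.70)_5Ca_2Si_8O_22(OH)_2: molar mass 922.743 g/mol; 8×28.085 = 224.680 g → 24.35 wt%.
Si in SiO_2: molar mass 60.083 g/mol; 1×28.085 = 28.085 g → 46.74 wt%.
Difference = 24.35 − 46.74 = -22.39 percentage points.

-22.39 percentage points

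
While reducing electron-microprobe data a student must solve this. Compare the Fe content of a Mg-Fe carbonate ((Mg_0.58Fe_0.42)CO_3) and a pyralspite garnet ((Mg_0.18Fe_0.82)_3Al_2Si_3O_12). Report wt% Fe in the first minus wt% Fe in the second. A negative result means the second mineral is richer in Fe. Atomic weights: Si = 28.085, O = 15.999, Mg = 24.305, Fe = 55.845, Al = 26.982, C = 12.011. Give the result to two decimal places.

M((Mg_0.58Fe_0.42)CO_3) = 97.560 g/mol, so wt% Fe = 23.455/97.560 × 100 = 24.04%.
M((Mg_0.18Fe_0.82)_3Al_2Si_3O_12) = 480.710 g/mol, so wt% Fe = 137.379/480.710 × 100 = 28.58%.
24.04 − 28.58 = -4.54 pp.

-4.54 percentage points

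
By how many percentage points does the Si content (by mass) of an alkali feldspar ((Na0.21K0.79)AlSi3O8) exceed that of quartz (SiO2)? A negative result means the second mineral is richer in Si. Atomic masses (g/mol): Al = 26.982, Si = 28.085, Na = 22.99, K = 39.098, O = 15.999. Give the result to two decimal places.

-16.10 percentage points

M((Na0.21K0.79)AlSi3O8) = 274.944 g/mol, so wt% Si = 84.255/274.944 × 100 = 30.64%.
M(SiO2) = 60.083 g/mol, so wt% Si = 28.085/60.083 × 100 = 46.74%.
30.64 − 46.74 = -16.10 pp.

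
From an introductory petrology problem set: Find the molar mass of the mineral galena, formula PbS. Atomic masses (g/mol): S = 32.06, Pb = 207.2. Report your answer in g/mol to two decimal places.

239.26 g/mol

Pb: 1 × 207.2 = 207.2000
S: 1 × 32.06 = 32.0600
Summing the contributions gives the formula mass.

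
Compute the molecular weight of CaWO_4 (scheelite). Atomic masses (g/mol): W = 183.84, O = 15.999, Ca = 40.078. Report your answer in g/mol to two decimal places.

287.91 g/mol

The formula mass is the sum 1×40.078 + 1×183.84 + 4×15.999.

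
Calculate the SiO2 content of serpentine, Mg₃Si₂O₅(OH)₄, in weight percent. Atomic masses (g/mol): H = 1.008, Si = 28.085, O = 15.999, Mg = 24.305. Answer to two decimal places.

43.36 wt%

Formula mass = 277.108 g/mol.
2 Si → 2.0000 mol SiO2 per formula unit; M(SiO2) = 60.083, so SiO2 mass = 120.166 g.
120.166/277.108 × 100 = 43.36 wt%.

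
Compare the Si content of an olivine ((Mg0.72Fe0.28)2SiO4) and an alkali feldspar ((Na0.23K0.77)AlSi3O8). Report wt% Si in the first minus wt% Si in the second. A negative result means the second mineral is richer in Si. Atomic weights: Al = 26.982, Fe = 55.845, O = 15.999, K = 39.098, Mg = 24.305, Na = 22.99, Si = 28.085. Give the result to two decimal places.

-12.94 percentage points

First mineral: 28.085 g Si in 158.353 g formula = 17.74 wt% Si.
Second mineral: 84.255 g Si in 274.622 g formula = 30.68 wt% Si.
17.74% − 30.68% gives a difference of -12.94 percentage points.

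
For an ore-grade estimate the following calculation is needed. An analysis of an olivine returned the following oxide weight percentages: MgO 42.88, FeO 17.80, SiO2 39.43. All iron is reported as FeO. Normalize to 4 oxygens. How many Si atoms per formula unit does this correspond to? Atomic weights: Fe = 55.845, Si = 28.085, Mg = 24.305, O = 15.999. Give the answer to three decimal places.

MgO (M=40.304): mol = 1.06391; Mg = 1.06391, O = 1.06391.
FeO (M=71.844): mol = 0.24776; Fe = 0.24776, O = 0.24776.
SiO2 (M=60.083): mol = 0.65626; Si = 0.65626, O = 1.31252.
ΣO = 2.62419; factor = 4/ΣO = 1.52428.
Si apfu = 0.65626 × 1.52428 = 1.000.

1.000 Si apfu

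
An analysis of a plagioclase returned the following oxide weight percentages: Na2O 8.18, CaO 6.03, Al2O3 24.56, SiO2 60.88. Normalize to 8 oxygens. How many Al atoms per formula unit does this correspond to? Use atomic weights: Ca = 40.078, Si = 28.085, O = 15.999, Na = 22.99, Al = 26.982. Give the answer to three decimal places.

1.290 Al apfu

Na2O: 8.18/61.979 = 0.13198 mol → 0.26396 mol Na, 0.13198 mol O.
CaO: 6.03/56.077 = 0.10753 mol → 0.10753 mol Ca, 0.10753 mol O.
Al2O3: 24.56/101.961 = 0.24088 mol → 0.48176 mol Al, 0.72264 mol O.
SiO2: 60.88/60.083 = 1.01326 mol → 1.01326 mol Si, 2.02652 mol O.
Total oxygen = 2.98867 mol. Normalization factor = 8/2.98867 = 2.67678.
Al per 8 O = 0.48176 × 2.67678 = 1.290.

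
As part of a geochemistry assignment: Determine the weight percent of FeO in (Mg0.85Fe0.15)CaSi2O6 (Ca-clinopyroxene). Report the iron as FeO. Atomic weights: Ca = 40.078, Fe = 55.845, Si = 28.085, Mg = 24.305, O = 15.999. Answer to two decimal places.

4.87 wt%

M((Mg0.85Fe0.15)CaSi2O6) = 221.278 g/mol; M(FeO) = 71.844 g/mol.
Moles FeO per formula unit = 0.15 Fe ÷ 1 = 0.1500.
FeO fraction = (0.1500 × 71.844) / 221.278 = 10.777/221.278 = 0.0487.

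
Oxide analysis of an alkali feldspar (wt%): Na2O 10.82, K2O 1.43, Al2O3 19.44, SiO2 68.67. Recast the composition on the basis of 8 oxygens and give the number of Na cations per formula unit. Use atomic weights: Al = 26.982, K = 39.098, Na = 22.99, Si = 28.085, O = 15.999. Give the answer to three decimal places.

Na2O: 10.82/61.979 = 0.17458 mol → 0.34916 mol Na, 0.17458 mol O.
K2O: 1.43/94.195 = 0.01518 mol → 0.03036 mol K, 0.01518 mol O.
Al2O3: 19.44/101.961 = 0.19066 mol → 0.38132 mol Al, 0.57198 mol O.
SiO2: 68.67/60.083 = 1.14292 mol → 1.14292 mol Si, 2.28584 mol O.
Total oxygen = 3.04758 mol. Normalization factor = 8/3.04758 = 2.62503.
Na per 8 O = 0.34916 × 2.62503 = 0.917.

0.917 Na apfu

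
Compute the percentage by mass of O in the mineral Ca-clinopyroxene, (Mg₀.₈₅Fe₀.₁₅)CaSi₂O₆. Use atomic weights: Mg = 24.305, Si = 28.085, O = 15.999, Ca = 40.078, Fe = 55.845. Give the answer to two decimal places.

M((Mg₀.₈₅Fe₀.₁₅)CaSi₂O₆) = 221.278 g/mol.
O contributes 6 × 15.999 = 95.994 g per mole.
95.994/221.278 = 0.4338 → 43.38%.

43.38 mass %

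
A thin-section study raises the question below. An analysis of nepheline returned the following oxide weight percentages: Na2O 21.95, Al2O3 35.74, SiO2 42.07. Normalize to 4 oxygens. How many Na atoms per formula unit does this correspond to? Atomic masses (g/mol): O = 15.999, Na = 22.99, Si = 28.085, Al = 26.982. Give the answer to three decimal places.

1.010 Na apfu

Na2O: 21.95/61.979 = 0.35415 mol → 0.70830 mol Na, 0.35415 mol O.
Al2O3: 35.74/101.961 = 0.35053 mol → 0.70106 mol Al, 1.05159 mol O.
SiO2: 42.07/60.083 = 0.70020 mol → 0.70020 mol Si, 1.40040 mol O.
Total oxygen = 2.80614 mol. Normalization factor = 4/2.80614 = 1.42545.
Na per 4 O = 0.70830 × 1.42545 = 1.010.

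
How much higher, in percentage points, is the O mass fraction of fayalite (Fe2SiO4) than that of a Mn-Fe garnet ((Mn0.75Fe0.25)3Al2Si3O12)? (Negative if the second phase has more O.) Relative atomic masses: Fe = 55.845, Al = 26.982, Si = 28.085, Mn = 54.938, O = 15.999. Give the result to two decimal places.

First mineral: 63.996 g O in 203.771 g formula = 31.41 wt% O.
Second mineral: 191.988 g O in 495.701 g formula = 38.73 wt% O.
31.41% − 38.73% gives a difference of -7.32 percentage points.

-7.32 percentage points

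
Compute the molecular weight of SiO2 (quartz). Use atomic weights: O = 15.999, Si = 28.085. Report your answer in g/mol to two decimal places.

60.08 g/mol

M = 1(28.085) + 2(15.999)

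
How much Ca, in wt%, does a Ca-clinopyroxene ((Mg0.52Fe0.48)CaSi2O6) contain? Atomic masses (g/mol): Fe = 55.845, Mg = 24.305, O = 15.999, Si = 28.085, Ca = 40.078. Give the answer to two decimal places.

Molar mass of (Mg0.52Fe0.48)CaSi2O6: 0.52·24.305 + 0.48·55.845 + 1·40.078 + 2·28.085 + 6·15.999 = 231.686 g/mol.
Mass of Ca per formula unit: 1 × 40.078 = 40.078 g.
Weight fraction Ca = 40.078 / 231.686 = 0.1730.

17.30 wt%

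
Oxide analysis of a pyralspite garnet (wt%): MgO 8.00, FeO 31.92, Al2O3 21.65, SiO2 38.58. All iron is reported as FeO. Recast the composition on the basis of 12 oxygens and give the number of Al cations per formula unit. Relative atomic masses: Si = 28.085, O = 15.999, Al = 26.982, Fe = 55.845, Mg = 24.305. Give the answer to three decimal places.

1.988 Al apfu

MgO: 8.00/40.304 = 0.19849 mol → 0.19849 mol Mg, 0.19849 mol O.
FeO: 31.92/71.844 = 0.44430 mol → 0.44430 mol Fe, 0.44430 mol O.
Al2O3: 21.65/101.961 = 0.21234 mol → 0.42468 mol Al, 0.63702 mol O.
SiO2: 38.58/60.083 = 0.64211 mol → 0.64211 mol Si, 1.28422 mol O.
Total oxygen = 2.56403 mol. Normalization factor = 12/2.56403 = 4.68013.
Al per 12 O = 0.42468 × 4.68013 = 1.988.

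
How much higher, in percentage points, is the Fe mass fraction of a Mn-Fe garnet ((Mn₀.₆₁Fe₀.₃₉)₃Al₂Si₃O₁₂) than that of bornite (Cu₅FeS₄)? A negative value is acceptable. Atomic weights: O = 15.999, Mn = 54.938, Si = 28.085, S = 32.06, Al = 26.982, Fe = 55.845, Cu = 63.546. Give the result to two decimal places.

2.04 percentage points

M((Mn₀.₆₁Fe₀.₃₉)₃Al₂Si₃O₁₂) = 496.082 g/mol, so wt% Fe = 65.339/496.082 × 100 = 13.17%.
M(Cu₅FeS₄) = 501.815 g/mol, so wt% Fe = 55.845/501.815 × 100 = 11.13%.
13.17 − 11.13 = 2.04 pp.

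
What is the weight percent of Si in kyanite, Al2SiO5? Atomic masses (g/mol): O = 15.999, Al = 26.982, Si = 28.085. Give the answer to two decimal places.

17.33 wt%

M(Al2SiO5) = 162.044 g/mol.
Si contributes 1 × 28.085 = 28.085 g per mole.
28.085/162.044 = 0.1733 → 17.33%.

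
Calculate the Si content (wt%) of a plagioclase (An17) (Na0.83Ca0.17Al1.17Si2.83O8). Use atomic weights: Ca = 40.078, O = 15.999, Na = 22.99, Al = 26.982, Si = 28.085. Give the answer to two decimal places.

30.00 wt%

Molar mass of Na0.83Ca0.17Al1.17Si2.83O8: 0.83·22.99 + 0.17·40.078 + 1.17·26.982 + 2.83·28.085 + 8·15.999 = 264.936 g/mol.
Mass of Si per formula unit: 2.83 × 28.085 = 79.481 g.
Weight fraction Si = 79.481 / 264.936 = 0.3000.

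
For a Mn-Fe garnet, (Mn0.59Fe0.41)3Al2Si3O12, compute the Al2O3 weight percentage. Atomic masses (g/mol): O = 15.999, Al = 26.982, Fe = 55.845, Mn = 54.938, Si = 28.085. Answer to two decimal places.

Formula mass = 496.137 g/mol.
2 Al → 1.0000 mol Al2O3 per formula unit; M(Al2O3) = 101.961, so Al2O3 mass = 101.961 g.
101.961/496.137 × 100 = 20.55 wt%.

20.55 wt%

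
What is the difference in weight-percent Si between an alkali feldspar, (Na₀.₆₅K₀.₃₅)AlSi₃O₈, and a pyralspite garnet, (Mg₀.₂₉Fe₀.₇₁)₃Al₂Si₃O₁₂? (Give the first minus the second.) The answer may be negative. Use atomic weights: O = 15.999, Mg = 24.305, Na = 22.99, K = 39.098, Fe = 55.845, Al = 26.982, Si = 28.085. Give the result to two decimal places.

13.54 percentage points

Si in (Na₀.₆₅K₀.₃₅)AlSi₃O₈: molar mass 267.857 g/mol; 3×28.085 = 84.255 g → 31.46 wt%.
Si in (Mg₀.₂₉Fe₀.₇₁)₃Al₂Si₃O₁₂: molar mass 470.302 g/mol; 3×28.085 = 84.255 g → 17.92 wt%.
Difference = 31.46 − 17.92 = 13.54 percentage points.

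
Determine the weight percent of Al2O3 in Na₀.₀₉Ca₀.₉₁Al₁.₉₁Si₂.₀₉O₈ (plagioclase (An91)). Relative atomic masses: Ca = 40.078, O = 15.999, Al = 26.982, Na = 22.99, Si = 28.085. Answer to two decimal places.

35.18 wt%

Molar mass of Na₀.₀₉Ca₀.₉₁Al₁.₉₁Si₂.₀₉O₈ = 0.09·22.99 + 0.91·40.078 + 1.91·26.982 + 2.09·28.085 + 8·15.999 = 276.765 g/mol.
Each formula unit contains 1.91 Al, equivalent to 1.91/2 = 0.9550 mol Al2O3.
M(Al2O3) = 2×26.982 + 3×15.999 = 101.961 g/mol.
Mass of Al2O3 per formula unit = 0.9550 × 101.961 = 97.373 g.
Al2O3 wt% = 97.373 / 276.765 × 100 = 35.18%.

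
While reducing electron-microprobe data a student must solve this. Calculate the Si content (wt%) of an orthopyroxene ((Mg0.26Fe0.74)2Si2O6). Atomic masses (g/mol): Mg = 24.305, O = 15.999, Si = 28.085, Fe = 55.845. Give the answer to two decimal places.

Formula mass = 0.52·24.305 + 1.48·55.845 + 2·28.085 + 6·15.999 = 247.453 g/mol, of which 56.170 g is Si.
So Si makes up 56.170/247.453 = 0.2270 of the mass, i.e. 22.70%.

22.70 wt%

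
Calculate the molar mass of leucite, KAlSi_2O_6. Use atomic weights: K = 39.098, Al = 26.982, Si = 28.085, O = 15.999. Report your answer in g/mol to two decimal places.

218.24 g/mol

K: 1 × 39.098 = 39.0980
Al: 1 × 26.982 = 26.9820
Si: 2 × 28.085 = 56.1700
O: 6 × 15.999 = 95.9940
Summing the contributions gives the formula mass.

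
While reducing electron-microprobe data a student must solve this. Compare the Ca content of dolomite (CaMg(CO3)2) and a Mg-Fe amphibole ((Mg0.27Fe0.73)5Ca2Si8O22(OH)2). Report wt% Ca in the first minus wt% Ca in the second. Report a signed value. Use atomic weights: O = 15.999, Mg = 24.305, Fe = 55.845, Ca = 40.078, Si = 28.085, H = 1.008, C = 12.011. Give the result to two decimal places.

M(CaMg(CO3)2) = 184.399 g/mol, so wt% Ca = 40.078/184.399 × 100 = 21.73%.
M((Mg0.27Fe0.73)5Ca2Si8O22(OH)2) = 927.474 g/mol, so wt% Ca = 80.156/927.474 × 100 = 8.64%.
21.73 − 8.64 = 13.09 pp.

13.09 percentage points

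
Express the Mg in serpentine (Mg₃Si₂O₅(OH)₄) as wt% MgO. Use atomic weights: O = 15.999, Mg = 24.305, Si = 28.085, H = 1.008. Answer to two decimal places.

43.63 wt%

M(Mg₃Si₂O₅(OH)₄) = 277.108 g/mol; M(MgO) = 40.304 g/mol.
Moles MgO per formula unit = 3 Mg ÷ 1 = 3.0000.
MgO fraction = (3.0000 × 40.304) / 277.108 = 120.912/277.108 = 0.4363.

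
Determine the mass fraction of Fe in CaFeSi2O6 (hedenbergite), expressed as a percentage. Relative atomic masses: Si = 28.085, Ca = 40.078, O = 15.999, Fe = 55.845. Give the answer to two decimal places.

22.51 wt%

M(CaFeSi2O6) = 248.087 g/mol.
Fe contributes 1 × 55.845 = 55.845 g per mole.
55.845/248.087 = 0.2251 → 22.51%.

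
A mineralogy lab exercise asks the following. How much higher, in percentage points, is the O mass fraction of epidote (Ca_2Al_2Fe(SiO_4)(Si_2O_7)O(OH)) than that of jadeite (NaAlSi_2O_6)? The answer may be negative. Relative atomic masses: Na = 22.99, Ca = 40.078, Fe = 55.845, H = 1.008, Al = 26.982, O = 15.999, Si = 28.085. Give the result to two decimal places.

-4.45 percentage points

O in Ca_2Al_2Fe(SiO_4)(Si_2O_7)O(OH): molar mass 483.215 g/mol; 13×15.999 = 207.987 g → 43.04 wt%.
O in NaAlSi_2O_6: molar mass 202.136 g/mol; 6×15.999 = 95.994 g → 47.49 wt%.
Difference = 43.04 − 47.49 = -4.45 percentage points.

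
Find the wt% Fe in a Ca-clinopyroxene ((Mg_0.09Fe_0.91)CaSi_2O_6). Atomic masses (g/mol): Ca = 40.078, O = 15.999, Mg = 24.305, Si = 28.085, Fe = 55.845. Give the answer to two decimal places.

Formula mass = 0.09·24.305 + 0.91·55.845 + 1·40.078 + 2·28.085 + 6·15.999 = 245.248 g/mol, of which 50.819 g is Fe.
So Fe makes up 50.819/245.248 = 0.2072 of the mass, i.e. 20.72%.

20.72 wt%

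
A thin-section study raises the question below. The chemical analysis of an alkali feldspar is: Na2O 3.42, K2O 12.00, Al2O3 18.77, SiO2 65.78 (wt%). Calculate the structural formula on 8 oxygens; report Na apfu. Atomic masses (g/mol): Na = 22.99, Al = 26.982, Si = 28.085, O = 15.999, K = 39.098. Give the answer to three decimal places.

Na2O: 3.42/61.979 = 0.05518 mol → 0.11036 mol Na, 0.05518 mol O.
K2O: 12.00/94.195 = 0.12740 mol → 0.25480 mol K, 0.12740 mol O.
Al2O3: 18.77/101.961 = 0.18409 mol → 0.36818 mol Al, 0.55227 mol O.
SiO2: 65.78/60.083 = 1.09482 mol → 1.09482 mol Si, 2.18964 mol O.
Total oxygen = 2.92449 mol. Normalization factor = 8/2.92449 = 2.73552.
Na per 8 O = 0.11036 × 2.73552 = 0.302.

0.302 Na apfu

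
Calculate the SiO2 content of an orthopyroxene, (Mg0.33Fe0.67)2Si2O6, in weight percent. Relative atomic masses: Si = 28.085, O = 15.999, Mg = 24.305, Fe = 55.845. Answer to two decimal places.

M((Mg0.33Fe0.67)2Si2O6) = 243.038 g/mol; M(SiO2) = 60.083 g/mol.
Moles SiO2 per formula unit = 2 Si ÷ 1 = 2.0000.
SiO2 fraction = (2.0000 × 60.083) / 243.038 = 120.166/243.038 = 0.4944.

49.44 wt%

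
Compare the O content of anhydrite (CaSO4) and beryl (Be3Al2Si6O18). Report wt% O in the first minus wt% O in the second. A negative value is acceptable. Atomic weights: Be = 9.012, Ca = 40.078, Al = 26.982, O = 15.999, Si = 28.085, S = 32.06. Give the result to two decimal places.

-6.57 percentage points

M(CaSO4) = 136.134 g/mol, so wt% O = 63.996/136.134 × 100 = 47.01%.
M(Be3Al2Si6O18) = 537.492 g/mol, so wt% O = 287.982/537.492 × 100 = 53.58%.
47.01 − 53.58 = -6.57 pp.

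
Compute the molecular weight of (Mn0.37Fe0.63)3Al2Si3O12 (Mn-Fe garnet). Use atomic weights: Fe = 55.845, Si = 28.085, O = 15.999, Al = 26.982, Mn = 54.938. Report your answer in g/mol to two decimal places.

496.74 g/mol

The formula mass is the sum 1.11×54.938 + 1.89×55.845 + 2×26.982 + 3×28.085 + 12×15.999.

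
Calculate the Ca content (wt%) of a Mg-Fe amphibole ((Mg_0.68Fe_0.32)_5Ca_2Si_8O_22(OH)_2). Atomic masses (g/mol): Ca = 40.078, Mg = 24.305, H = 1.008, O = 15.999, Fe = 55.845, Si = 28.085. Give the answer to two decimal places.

Molar mass of (Mg_0.68Fe_0.32)_5Ca_2Si_8O_22(OH)_2: 3.40·24.305 + 1.60·55.845 + 2·40.078 + 8·28.085 + 24·15.999 + 2·1.008 = 862.817 g/mol.
Mass of Ca per formula unit: 2 × 40.078 = 80.156 g.
Weight fraction Ca = 80.156 / 862.817 = 0.0929.

9.29 wt%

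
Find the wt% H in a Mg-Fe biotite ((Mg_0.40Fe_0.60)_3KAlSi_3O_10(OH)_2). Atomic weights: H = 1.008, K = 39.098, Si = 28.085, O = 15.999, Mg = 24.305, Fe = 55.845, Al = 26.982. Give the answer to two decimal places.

0.43 wt%

M((Mg_0.40Fe_0.60)_3KAlSi_3O_10(OH)_2) = 474.026 g/mol.
H contributes 2 × 1.008 = 2.016 g per mole.
2.016/474.026 = 0.0043 → 0.43%.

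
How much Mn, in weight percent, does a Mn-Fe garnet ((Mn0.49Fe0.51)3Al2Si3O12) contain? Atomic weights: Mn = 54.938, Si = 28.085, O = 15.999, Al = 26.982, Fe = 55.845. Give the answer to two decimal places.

16.27 weight percent

Formula mass = 1.47·54.938 + 1.53·55.845 + 2·26.982 + 3·28.085 + 12·15.999 = 496.409 g/mol, of which 80.759 g is Mn.
So Mn makes up 80.759/496.409 = 0.1627 of the mass, i.e. 16.27%.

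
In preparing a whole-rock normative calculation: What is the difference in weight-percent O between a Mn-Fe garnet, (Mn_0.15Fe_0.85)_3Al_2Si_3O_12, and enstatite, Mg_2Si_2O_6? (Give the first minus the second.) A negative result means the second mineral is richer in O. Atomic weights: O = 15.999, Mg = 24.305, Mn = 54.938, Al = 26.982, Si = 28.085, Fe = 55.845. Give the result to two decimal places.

O in (Mn_0.15Fe_0.85)_3Al_2Si_3O_12: molar mass 497.334 g/mol; 12×15.999 = 191.988 g → 38.60 wt%.
O in Mg_2Si_2O_6: molar mass 200.774 g/mol; 6×15.999 = 95.994 g → 47.81 wt%.
Difference = 38.60 − 47.81 = -9.21 percentage points.

-9.21 percentage points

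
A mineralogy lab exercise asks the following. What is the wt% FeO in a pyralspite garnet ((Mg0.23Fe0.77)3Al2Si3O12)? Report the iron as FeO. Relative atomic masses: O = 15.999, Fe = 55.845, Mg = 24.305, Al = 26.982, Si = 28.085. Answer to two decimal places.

34.87 wt%

Formula mass = 475.979 g/mol.
2.31 Fe → 2.3100 mol FeO per formula unit; M(FeO) = 71.844, so FeO mass = 165.960 g.
165.960/475.979 × 100 = 34.87 wt%.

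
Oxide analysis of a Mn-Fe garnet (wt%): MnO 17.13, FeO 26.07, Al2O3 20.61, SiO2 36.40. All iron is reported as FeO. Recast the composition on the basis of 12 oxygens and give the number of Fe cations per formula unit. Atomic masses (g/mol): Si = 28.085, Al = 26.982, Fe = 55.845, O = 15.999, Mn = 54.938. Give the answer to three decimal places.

1.798 Fe apfu

17.13 wt% MnO ÷ 70.937 g/mol = 0.24148 mol, giving 0.24148 Mn and 0.24148 O.
26.07 wt% FeO ÷ 71.844 g/mol = 0.36287 mol, giving 0.36287 Fe and 0.36287 O.
20.61 wt% Al2O3 ÷ 101.961 g/mol = 0.20214 mol, giving 0.40428 Al and 0.60642 O.
36.40 wt% SiO2 ÷ 60.083 g/mol = 0.60583 mol, giving 0.60583 Si and 1.21166 O.
Oxygen sums to 2.42243; scaling by 12/2.42243 = 4.95370 puts the formula on 12 O.
Fe: 0.36287 × 4.95370 = 1.798 atoms per formula unit.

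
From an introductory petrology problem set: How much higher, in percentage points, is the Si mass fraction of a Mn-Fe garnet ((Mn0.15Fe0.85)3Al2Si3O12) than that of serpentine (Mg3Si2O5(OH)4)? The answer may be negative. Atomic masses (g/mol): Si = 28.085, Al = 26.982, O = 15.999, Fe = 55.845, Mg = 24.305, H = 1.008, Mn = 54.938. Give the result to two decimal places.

First mineral: 84.255 g Si in 497.334 g formula = 16.94 wt% Si.
Second mineral: 56.170 g Si in 277.108 g formula = 20.27 wt% Si.
16.94% − 20.27% gives a difference of -3.33 percentage points.

-3.33 percentage points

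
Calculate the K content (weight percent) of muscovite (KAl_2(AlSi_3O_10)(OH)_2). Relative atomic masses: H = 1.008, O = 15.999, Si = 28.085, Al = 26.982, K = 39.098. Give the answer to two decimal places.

Molar mass of KAl_2(AlSi_3O_10)(OH)_2: 1×39.098 + 3×26.982 + 3×28.085 + 12×15.999 + 2×1.008 = 398.303 g/mol.
Mass of K per formula unit: 1 × 39.098 = 39.098 g.
Weight fraction K = 39.098 / 398.303 = 0.0982.

9.82 weight percent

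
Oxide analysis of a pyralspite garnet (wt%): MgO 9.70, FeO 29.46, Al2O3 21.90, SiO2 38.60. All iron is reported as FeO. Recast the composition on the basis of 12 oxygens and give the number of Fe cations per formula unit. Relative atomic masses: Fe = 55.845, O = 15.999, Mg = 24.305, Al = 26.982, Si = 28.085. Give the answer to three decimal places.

1.907 Fe apfu

MgO: 9.70/40.304 = 0.24067 mol → 0.24067 mol Mg, 0.24067 mol O.
FeO: 29.46/71.844 = 0.41006 mol → 0.41006 mol Fe, 0.41006 mol O.
Al2O3: 21.90/101.961 = 0.21479 mol → 0.42958 mol Al, 0.64437 mol O.
SiO2: 38.60/60.083 = 0.64244 mol → 0.64244 mol Si, 1.28488 mol O.
Total oxygen = 2.57998 mol. Normalization factor = 12/2.57998 = 4.65120.
Fe per 12 O = 0.41006 × 4.65120 = 1.907.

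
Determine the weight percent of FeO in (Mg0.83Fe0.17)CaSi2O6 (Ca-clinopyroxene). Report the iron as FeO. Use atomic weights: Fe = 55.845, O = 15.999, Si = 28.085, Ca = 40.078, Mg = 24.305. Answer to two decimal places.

5.50 wt%

M((Mg0.83Fe0.17)CaSi2O6) = 221.909 g/mol; M(FeO) = 71.844 g/mol.
Moles FeO per formula unit = 0.17 Fe ÷ 1 = 0.1700.
FeO fraction = (0.1700 × 71.844) / 221.909 = 12.213/221.909 = 0.0550.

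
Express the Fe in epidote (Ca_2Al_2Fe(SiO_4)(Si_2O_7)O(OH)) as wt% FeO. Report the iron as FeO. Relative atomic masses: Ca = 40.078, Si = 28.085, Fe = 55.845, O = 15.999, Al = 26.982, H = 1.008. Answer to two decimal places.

14.87 wt%

Formula mass = 483.215 g/mol.
1 Fe → 1.0000 mol FeO per formula unit; M(FeO) = 71.844, so FeO mass = 71.844 g.
71.844/483.215 × 100 = 14.87 wt%.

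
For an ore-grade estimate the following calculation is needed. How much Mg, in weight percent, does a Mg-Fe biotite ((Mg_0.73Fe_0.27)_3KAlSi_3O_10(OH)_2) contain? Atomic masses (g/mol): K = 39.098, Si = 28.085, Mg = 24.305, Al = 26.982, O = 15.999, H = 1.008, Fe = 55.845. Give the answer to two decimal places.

12.02 weight percent

Molar mass of (Mg_0.73Fe_0.27)_3KAlSi_3O_10(OH)_2: 2.19*24.305 + 0.81*55.845 + 1*39.098 + 1*26.982 + 3*28.085 + 12*15.999 + 2*1.008 = 442.801 g/mol.
Mass of Mg per formula unit: 2.19 × 24.305 = 53.228 g.
Weight fraction Mg = 53.228 / 442.801 = 0.1202.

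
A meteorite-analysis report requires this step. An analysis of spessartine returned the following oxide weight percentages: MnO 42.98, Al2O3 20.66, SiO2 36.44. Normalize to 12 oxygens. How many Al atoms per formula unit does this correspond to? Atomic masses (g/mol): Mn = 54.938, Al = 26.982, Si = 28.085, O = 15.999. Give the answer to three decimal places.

MnO: 42.98/70.937 = 0.60589 mol → 0.60589 mol Mn, 0.60589 mol O.
Al2O3: 20.66/101.961 = 0.20263 mol → 0.40526 mol Al, 0.60789 mol O.
SiO2: 36.44/60.083 = 0.60649 mol → 0.60649 mol Si, 1.21298 mol O.
Total oxygen = 2.42676 mol. Normalization factor = 12/2.42676 = 4.94486.
Al per 12 O = 0.40526 × 4.94486 = 2.004.

2.004 Al apfu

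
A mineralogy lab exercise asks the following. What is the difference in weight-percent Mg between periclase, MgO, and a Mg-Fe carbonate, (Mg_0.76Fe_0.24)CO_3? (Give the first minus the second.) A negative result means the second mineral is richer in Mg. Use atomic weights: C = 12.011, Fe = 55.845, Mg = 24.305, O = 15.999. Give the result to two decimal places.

First mineral: 24.305 g Mg in 40.304 g formula = 60.30 wt% Mg.
Second mineral: 18.472 g Mg in 91.883 g formula = 20.10 wt% Mg.
60.30% − 20.10% gives a difference of 40.20 percentage points.

40.20 percentage points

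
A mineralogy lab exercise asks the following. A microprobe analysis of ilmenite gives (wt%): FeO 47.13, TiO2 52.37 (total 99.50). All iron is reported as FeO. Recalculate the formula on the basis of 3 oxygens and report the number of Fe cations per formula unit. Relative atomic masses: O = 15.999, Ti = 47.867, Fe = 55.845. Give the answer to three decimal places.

47.13 wt% FeO ÷ 71.844 g/mol = 0.65600 mol, giving 0.65600 Fe and 0.65600 O.
52.37 wt% TiO2 ÷ 79.865 g/mol = 0.65573 mol, giving 0.65573 Ti and 1.31146 O.
Oxygen sums to 1.96746; scaling by 3/1.96746 = 1.52481 puts the formula on 3 O.
Fe: 0.65600 × 1.52481 = 1.000 atoms per formula unit.

1.000 Fe apfu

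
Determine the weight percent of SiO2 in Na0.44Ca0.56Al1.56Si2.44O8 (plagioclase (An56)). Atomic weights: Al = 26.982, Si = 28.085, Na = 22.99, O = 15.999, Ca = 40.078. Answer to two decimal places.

M(Na0.44Ca0.56Al1.56Si2.44O8) = 271.171 g/mol; M(SiO2) = 60.083 g/mol.
Moles SiO2 per formula unit = 2.44 Si ÷ 1 = 2.4400.
SiO2 fraction = (2.4400 × 60.083) / 271.171 = 146.603/271.171 = 0.5406.

54.06 wt%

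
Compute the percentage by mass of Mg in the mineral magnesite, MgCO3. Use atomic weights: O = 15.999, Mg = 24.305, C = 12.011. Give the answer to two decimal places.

28.83 wt%

Molar mass of MgCO3: 1·24.305 + 1·12.011 + 3·15.999 = 84.313 g/mol.
Mass of Mg per formula unit: 1 × 24.305 = 24.305 g.
Weight fraction Mg = 24.305 / 84.313 = 0.2883.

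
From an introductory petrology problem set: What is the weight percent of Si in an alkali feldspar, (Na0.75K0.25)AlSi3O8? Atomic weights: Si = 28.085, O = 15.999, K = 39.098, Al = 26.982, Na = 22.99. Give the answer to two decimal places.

Molar mass of (Na0.75K0.25)AlSi3O8: 0.75·22.99 + 0.25·39.098 + 1·26.982 + 3·28.085 + 8·15.999 = 266.246 g/mol.
Mass of Si per formula unit: 3 × 28.085 = 84.255 g.
Weight fraction Si = 84.255 / 266.246 = 0.3165.

31.65 wt%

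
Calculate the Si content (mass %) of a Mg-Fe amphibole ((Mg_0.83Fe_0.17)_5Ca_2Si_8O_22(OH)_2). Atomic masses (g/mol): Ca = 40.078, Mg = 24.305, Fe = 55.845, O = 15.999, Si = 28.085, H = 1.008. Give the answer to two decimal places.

Molar mass of (Mg_0.83Fe_0.17)_5Ca_2Si_8O_22(OH)_2: 4.15·24.305 + 0.85·55.845 + 2·40.078 + 8·28.085 + 24·15.999 + 2·1.008 = 839.162 g/mol.
Mass of Si per formula unit: 8 × 28.085 = 224.680 g.
Weight fraction Si = 224.680 / 839.162 = 0.2677.

26.77 mass %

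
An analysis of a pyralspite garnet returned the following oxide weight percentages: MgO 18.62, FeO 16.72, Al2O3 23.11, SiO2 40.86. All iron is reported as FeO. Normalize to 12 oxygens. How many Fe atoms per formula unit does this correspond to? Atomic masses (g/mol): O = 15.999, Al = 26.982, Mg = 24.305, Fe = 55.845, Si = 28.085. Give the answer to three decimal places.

1.021 Fe apfu

MgO (M=40.304): mol = 0.46199; Mg = 0.46199, O = 0.46199.
FeO (M=71.844): mol = 0.23273; Fe = 0.23273, O = 0.23273.
Al2O3 (M=101.961): mol = 0.22666; Al = 0.45332, O = 0.67998.
SiO2 (M=60.083): mol = 0.68006; Si = 0.68006, O = 1.36012.
ΣO = 2.73482; factor = 12/ΣO = 4.38786.
Fe apfu = 0.23273 × 4.38786 = 1.021.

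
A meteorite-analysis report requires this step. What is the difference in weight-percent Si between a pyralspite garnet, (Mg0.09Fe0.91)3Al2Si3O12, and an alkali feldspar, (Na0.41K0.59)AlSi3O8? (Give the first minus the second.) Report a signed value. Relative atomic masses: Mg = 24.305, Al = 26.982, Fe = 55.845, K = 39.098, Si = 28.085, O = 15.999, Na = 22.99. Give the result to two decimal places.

Si in (Mg0.09Fe0.91)3Al2Si3O12: molar mass 489.226 g/mol; 3×28.085 = 84.255 g → 17.22 wt%.
Si in (Na0.41K0.59)AlSi3O8: molar mass 271.723 g/mol; 3×28.085 = 84.255 g → 31.01 wt%.
Difference = 17.22 − 31.01 = -13.79 percentage points.

-13.79 percentage points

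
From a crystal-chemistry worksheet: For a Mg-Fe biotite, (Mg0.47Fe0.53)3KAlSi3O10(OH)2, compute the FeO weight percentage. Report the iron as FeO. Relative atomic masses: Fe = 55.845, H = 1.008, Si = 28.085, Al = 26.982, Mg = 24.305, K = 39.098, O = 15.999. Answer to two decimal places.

Formula mass = 467.403 g/mol.
1.59 Fe → 1.5900 mol FeO per formula unit; M(FeO) = 71.844, so FeO mass = 114.232 g.
114.232/467.403 × 100 = 24.44 wt%.

24.44 wt%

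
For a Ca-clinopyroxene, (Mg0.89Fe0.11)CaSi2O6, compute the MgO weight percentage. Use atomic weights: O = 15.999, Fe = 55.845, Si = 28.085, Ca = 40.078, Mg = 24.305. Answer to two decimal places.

16.30 wt%

M((Mg0.89Fe0.11)CaSi2O6) = 220.016 g/mol; M(MgO) = 40.304 g/mol.
Moles MgO per formula unit = 0.89 Mg ÷ 1 = 0.8900.
MgO fraction = (0.8900 × 40.304) / 220.016 = 35.871/220.016 = 0.1630.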